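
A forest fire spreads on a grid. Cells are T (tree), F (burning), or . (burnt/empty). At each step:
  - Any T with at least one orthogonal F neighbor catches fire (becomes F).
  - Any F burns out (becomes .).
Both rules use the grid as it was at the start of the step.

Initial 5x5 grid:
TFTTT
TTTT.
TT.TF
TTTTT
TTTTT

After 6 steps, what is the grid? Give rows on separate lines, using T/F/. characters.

Step 1: 5 trees catch fire, 2 burn out
  F.FTT
  TFTT.
  TT.F.
  TTTTF
  TTTTT
Step 2: 7 trees catch fire, 5 burn out
  ...FT
  F.FF.
  TF...
  TTTF.
  TTTTF
Step 3: 5 trees catch fire, 7 burn out
  ....F
  .....
  F....
  TFF..
  TTTF.
Step 4: 3 trees catch fire, 5 burn out
  .....
  .....
  .....
  F....
  TFF..
Step 5: 1 trees catch fire, 3 burn out
  .....
  .....
  .....
  .....
  F....
Step 6: 0 trees catch fire, 1 burn out
  .....
  .....
  .....
  .....
  .....

.....
.....
.....
.....
.....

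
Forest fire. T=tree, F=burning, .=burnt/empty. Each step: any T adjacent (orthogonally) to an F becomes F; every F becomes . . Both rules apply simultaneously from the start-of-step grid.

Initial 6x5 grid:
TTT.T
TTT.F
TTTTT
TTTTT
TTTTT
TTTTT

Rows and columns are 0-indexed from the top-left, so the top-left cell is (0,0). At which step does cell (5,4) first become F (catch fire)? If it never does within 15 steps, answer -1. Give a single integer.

Step 1: cell (5,4)='T' (+2 fires, +1 burnt)
Step 2: cell (5,4)='T' (+2 fires, +2 burnt)
Step 3: cell (5,4)='T' (+3 fires, +2 burnt)
Step 4: cell (5,4)='F' (+5 fires, +3 burnt)
  -> target ignites at step 4
Step 5: cell (5,4)='.' (+6 fires, +5 burnt)
Step 6: cell (5,4)='.' (+5 fires, +6 burnt)
Step 7: cell (5,4)='.' (+3 fires, +5 burnt)
Step 8: cell (5,4)='.' (+1 fires, +3 burnt)
Step 9: cell (5,4)='.' (+0 fires, +1 burnt)
  fire out at step 9

4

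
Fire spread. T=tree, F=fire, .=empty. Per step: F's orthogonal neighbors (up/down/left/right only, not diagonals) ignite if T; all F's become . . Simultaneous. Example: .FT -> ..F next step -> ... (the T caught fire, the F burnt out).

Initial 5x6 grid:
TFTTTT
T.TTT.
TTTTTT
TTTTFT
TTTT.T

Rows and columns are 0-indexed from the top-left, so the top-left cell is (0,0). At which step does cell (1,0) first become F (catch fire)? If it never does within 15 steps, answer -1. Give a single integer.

Step 1: cell (1,0)='T' (+5 fires, +2 burnt)
Step 2: cell (1,0)='F' (+9 fires, +5 burnt)
  -> target ignites at step 2
Step 3: cell (1,0)='.' (+6 fires, +9 burnt)
Step 4: cell (1,0)='.' (+4 fires, +6 burnt)
Step 5: cell (1,0)='.' (+1 fires, +4 burnt)
Step 6: cell (1,0)='.' (+0 fires, +1 burnt)
  fire out at step 6

2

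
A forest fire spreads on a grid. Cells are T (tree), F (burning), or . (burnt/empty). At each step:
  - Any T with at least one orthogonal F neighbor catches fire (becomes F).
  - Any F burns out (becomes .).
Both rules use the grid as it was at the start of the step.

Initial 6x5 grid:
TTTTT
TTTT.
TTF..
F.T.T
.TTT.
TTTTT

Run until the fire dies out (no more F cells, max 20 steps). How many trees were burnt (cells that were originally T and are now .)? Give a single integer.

Answer: 20

Derivation:
Step 1: +4 fires, +2 burnt (F count now 4)
Step 2: +5 fires, +4 burnt (F count now 5)
Step 3: +6 fires, +5 burnt (F count now 6)
Step 4: +3 fires, +6 burnt (F count now 3)
Step 5: +2 fires, +3 burnt (F count now 2)
Step 6: +0 fires, +2 burnt (F count now 0)
Fire out after step 6
Initially T: 21, now '.': 29
Total burnt (originally-T cells now '.'): 20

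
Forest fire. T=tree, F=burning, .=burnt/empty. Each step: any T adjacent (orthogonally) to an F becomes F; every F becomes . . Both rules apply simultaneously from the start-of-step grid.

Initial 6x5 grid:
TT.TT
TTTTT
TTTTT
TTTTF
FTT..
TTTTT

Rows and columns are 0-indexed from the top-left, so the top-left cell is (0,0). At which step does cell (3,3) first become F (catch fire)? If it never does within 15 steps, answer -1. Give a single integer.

Step 1: cell (3,3)='F' (+5 fires, +2 burnt)
  -> target ignites at step 1
Step 2: cell (3,3)='.' (+7 fires, +5 burnt)
Step 3: cell (3,3)='.' (+6 fires, +7 burnt)
Step 4: cell (3,3)='.' (+5 fires, +6 burnt)
Step 5: cell (3,3)='.' (+2 fires, +5 burnt)
Step 6: cell (3,3)='.' (+0 fires, +2 burnt)
  fire out at step 6

1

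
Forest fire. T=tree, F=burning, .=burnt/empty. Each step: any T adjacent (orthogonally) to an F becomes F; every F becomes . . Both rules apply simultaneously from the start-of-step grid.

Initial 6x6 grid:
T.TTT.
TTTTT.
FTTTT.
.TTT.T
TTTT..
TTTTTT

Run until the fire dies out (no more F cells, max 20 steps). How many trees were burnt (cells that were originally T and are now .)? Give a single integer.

Step 1: +2 fires, +1 burnt (F count now 2)
Step 2: +4 fires, +2 burnt (F count now 4)
Step 3: +4 fires, +4 burnt (F count now 4)
Step 4: +7 fires, +4 burnt (F count now 7)
Step 5: +5 fires, +7 burnt (F count now 5)
Step 6: +2 fires, +5 burnt (F count now 2)
Step 7: +1 fires, +2 burnt (F count now 1)
Step 8: +1 fires, +1 burnt (F count now 1)
Step 9: +0 fires, +1 burnt (F count now 0)
Fire out after step 9
Initially T: 27, now '.': 35
Total burnt (originally-T cells now '.'): 26

Answer: 26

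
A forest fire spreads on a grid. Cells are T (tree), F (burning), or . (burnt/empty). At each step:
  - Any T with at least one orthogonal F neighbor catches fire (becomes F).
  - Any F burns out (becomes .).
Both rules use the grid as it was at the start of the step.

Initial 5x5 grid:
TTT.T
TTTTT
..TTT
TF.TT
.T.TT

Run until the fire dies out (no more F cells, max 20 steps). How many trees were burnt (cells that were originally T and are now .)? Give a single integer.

Answer: 2

Derivation:
Step 1: +2 fires, +1 burnt (F count now 2)
Step 2: +0 fires, +2 burnt (F count now 0)
Fire out after step 2
Initially T: 18, now '.': 9
Total burnt (originally-T cells now '.'): 2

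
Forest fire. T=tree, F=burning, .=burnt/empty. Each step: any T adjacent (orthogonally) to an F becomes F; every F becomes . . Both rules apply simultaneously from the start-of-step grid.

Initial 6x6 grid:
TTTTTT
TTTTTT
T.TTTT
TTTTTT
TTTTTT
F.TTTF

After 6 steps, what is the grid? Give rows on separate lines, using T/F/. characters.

Step 1: 3 trees catch fire, 2 burn out
  TTTTTT
  TTTTTT
  T.TTTT
  TTTTTT
  FTTTTF
  ..TTF.
Step 2: 5 trees catch fire, 3 burn out
  TTTTTT
  TTTTTT
  T.TTTT
  FTTTTF
  .FTTF.
  ..TF..
Step 3: 7 trees catch fire, 5 burn out
  TTTTTT
  TTTTTT
  F.TTTF
  .FTTF.
  ..FF..
  ..F...
Step 4: 5 trees catch fire, 7 burn out
  TTTTTT
  FTTTTF
  ..TTF.
  ..FF..
  ......
  ......
Step 5: 6 trees catch fire, 5 burn out
  FTTTTF
  .FTTF.
  ..FF..
  ......
  ......
  ......
Step 6: 4 trees catch fire, 6 burn out
  .FTTF.
  ..FF..
  ......
  ......
  ......
  ......

.FTTF.
..FF..
......
......
......
......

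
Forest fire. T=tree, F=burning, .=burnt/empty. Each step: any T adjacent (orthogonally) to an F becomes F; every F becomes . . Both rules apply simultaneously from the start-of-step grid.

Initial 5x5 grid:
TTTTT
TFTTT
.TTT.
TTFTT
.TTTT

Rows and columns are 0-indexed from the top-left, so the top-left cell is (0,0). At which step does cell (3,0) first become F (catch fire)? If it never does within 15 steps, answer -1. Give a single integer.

Step 1: cell (3,0)='T' (+8 fires, +2 burnt)
Step 2: cell (3,0)='F' (+8 fires, +8 burnt)
  -> target ignites at step 2
Step 3: cell (3,0)='.' (+3 fires, +8 burnt)
Step 4: cell (3,0)='.' (+1 fires, +3 burnt)
Step 5: cell (3,0)='.' (+0 fires, +1 burnt)
  fire out at step 5

2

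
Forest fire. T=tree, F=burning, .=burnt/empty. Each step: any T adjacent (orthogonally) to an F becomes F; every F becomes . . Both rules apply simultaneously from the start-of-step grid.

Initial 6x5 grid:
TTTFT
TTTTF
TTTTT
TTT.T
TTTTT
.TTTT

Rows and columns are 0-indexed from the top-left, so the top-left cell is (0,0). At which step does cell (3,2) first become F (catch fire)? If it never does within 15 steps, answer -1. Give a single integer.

Step 1: cell (3,2)='T' (+4 fires, +2 burnt)
Step 2: cell (3,2)='T' (+4 fires, +4 burnt)
Step 3: cell (3,2)='T' (+4 fires, +4 burnt)
Step 4: cell (3,2)='F' (+5 fires, +4 burnt)
  -> target ignites at step 4
Step 5: cell (3,2)='.' (+4 fires, +5 burnt)
Step 6: cell (3,2)='.' (+3 fires, +4 burnt)
Step 7: cell (3,2)='.' (+2 fires, +3 burnt)
Step 8: cell (3,2)='.' (+0 fires, +2 burnt)
  fire out at step 8

4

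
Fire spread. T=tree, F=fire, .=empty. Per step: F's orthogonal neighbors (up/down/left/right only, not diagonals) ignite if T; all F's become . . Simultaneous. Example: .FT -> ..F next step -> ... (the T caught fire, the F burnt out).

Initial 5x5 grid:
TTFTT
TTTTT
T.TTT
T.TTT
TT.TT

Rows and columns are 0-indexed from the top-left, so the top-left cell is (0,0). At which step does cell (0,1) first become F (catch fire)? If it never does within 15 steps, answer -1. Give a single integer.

Step 1: cell (0,1)='F' (+3 fires, +1 burnt)
  -> target ignites at step 1
Step 2: cell (0,1)='.' (+5 fires, +3 burnt)
Step 3: cell (0,1)='.' (+4 fires, +5 burnt)
Step 4: cell (0,1)='.' (+3 fires, +4 burnt)
Step 5: cell (0,1)='.' (+3 fires, +3 burnt)
Step 6: cell (0,1)='.' (+2 fires, +3 burnt)
Step 7: cell (0,1)='.' (+1 fires, +2 burnt)
Step 8: cell (0,1)='.' (+0 fires, +1 burnt)
  fire out at step 8

1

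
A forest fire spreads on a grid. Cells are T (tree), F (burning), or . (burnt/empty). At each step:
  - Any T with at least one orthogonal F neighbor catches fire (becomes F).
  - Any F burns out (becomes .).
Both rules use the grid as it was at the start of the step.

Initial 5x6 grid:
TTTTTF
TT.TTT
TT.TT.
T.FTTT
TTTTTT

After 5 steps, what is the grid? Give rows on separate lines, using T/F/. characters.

Step 1: 4 trees catch fire, 2 burn out
  TTTTF.
  TT.TTF
  TT.TT.
  T..FTT
  TTFTTT
Step 2: 6 trees catch fire, 4 burn out
  TTTF..
  TT.TF.
  TT.FT.
  T...FT
  TF.FTT
Step 3: 6 trees catch fire, 6 burn out
  TTF...
  TT.F..
  TT..F.
  T....F
  F...FT
Step 4: 3 trees catch fire, 6 burn out
  TF....
  TT....
  TT....
  F.....
  .....F
Step 5: 3 trees catch fire, 3 burn out
  F.....
  TF....
  FT....
  ......
  ......

F.....
TF....
FT....
......
......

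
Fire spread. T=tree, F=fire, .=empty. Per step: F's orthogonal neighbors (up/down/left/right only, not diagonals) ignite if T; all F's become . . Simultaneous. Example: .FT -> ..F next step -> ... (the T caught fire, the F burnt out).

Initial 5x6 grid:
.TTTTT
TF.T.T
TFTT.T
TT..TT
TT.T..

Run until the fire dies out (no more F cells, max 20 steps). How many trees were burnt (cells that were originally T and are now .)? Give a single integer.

Answer: 18

Derivation:
Step 1: +5 fires, +2 burnt (F count now 5)
Step 2: +4 fires, +5 burnt (F count now 4)
Step 3: +3 fires, +4 burnt (F count now 3)
Step 4: +1 fires, +3 burnt (F count now 1)
Step 5: +1 fires, +1 burnt (F count now 1)
Step 6: +1 fires, +1 burnt (F count now 1)
Step 7: +1 fires, +1 burnt (F count now 1)
Step 8: +1 fires, +1 burnt (F count now 1)
Step 9: +1 fires, +1 burnt (F count now 1)
Step 10: +0 fires, +1 burnt (F count now 0)
Fire out after step 10
Initially T: 19, now '.': 29
Total burnt (originally-T cells now '.'): 18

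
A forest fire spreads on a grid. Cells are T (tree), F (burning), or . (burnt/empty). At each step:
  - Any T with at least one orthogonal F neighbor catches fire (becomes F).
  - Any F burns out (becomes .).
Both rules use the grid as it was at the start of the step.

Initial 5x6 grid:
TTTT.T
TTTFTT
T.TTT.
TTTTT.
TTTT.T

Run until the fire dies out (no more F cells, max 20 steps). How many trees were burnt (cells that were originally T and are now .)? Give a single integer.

Step 1: +4 fires, +1 burnt (F count now 4)
Step 2: +6 fires, +4 burnt (F count now 6)
Step 3: +6 fires, +6 burnt (F count now 6)
Step 4: +4 fires, +6 burnt (F count now 4)
Step 5: +2 fires, +4 burnt (F count now 2)
Step 6: +1 fires, +2 burnt (F count now 1)
Step 7: +0 fires, +1 burnt (F count now 0)
Fire out after step 7
Initially T: 24, now '.': 29
Total burnt (originally-T cells now '.'): 23

Answer: 23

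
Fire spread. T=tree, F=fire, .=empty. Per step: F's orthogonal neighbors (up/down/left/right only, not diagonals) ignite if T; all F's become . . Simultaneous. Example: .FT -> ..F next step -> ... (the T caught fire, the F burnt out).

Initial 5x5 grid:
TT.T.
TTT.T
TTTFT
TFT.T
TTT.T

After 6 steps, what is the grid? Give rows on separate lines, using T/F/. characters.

Step 1: 6 trees catch fire, 2 burn out
  TT.T.
  TTT.T
  TFF.F
  F.F.T
  TFT.T
Step 2: 7 trees catch fire, 6 burn out
  TT.T.
  TFF.F
  F....
  ....F
  F.F.T
Step 3: 3 trees catch fire, 7 burn out
  TF.T.
  F....
  .....
  .....
  ....F
Step 4: 1 trees catch fire, 3 burn out
  F..T.
  .....
  .....
  .....
  .....
Step 5: 0 trees catch fire, 1 burn out
  ...T.
  .....
  .....
  .....
  .....
Step 6: 0 trees catch fire, 0 burn out
  ...T.
  .....
  .....
  .....
  .....

...T.
.....
.....
.....
.....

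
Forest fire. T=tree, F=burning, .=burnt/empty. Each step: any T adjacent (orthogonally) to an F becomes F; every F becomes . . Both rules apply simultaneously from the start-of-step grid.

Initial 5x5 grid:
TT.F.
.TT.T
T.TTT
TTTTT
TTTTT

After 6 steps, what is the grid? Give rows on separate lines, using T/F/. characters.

Step 1: 0 trees catch fire, 1 burn out
  TT...
  .TT.T
  T.TTT
  TTTTT
  TTTTT
Step 2: 0 trees catch fire, 0 burn out
  TT...
  .TT.T
  T.TTT
  TTTTT
  TTTTT
Step 3: 0 trees catch fire, 0 burn out
  TT...
  .TT.T
  T.TTT
  TTTTT
  TTTTT
Step 4: 0 trees catch fire, 0 burn out
  TT...
  .TT.T
  T.TTT
  TTTTT
  TTTTT
Step 5: 0 trees catch fire, 0 burn out
  TT...
  .TT.T
  T.TTT
  TTTTT
  TTTTT
Step 6: 0 trees catch fire, 0 burn out
  TT...
  .TT.T
  T.TTT
  TTTTT
  TTTTT

TT...
.TT.T
T.TTT
TTTTT
TTTTT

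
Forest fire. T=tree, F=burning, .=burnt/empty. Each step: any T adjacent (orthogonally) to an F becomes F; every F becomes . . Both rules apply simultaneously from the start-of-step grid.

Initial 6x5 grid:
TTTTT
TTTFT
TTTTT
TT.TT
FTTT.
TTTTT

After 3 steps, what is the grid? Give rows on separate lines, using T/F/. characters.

Step 1: 7 trees catch fire, 2 burn out
  TTTFT
  TTF.F
  TTTFT
  FT.TT
  .FTT.
  FTTTT
Step 2: 10 trees catch fire, 7 burn out
  TTF.F
  TF...
  FTF.F
  .F.FT
  ..FT.
  .FTTT
Step 3: 6 trees catch fire, 10 burn out
  TF...
  F....
  .F...
  ....F
  ...F.
  ..FTT

TF...
F....
.F...
....F
...F.
..FTT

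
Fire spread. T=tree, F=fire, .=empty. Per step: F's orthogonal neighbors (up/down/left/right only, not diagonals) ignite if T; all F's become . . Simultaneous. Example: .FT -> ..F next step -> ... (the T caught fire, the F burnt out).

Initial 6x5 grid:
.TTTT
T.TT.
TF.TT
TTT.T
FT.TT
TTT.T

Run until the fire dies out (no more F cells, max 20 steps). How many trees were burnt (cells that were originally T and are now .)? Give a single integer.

Step 1: +5 fires, +2 burnt (F count now 5)
Step 2: +3 fires, +5 burnt (F count now 3)
Step 3: +1 fires, +3 burnt (F count now 1)
Step 4: +0 fires, +1 burnt (F count now 0)
Fire out after step 4
Initially T: 21, now '.': 18
Total burnt (originally-T cells now '.'): 9

Answer: 9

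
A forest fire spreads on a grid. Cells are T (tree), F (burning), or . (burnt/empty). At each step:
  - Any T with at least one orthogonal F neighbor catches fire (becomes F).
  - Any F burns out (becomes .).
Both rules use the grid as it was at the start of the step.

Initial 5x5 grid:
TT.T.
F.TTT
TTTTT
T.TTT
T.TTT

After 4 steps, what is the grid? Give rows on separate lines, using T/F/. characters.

Step 1: 2 trees catch fire, 1 burn out
  FT.T.
  ..TTT
  FTTTT
  T.TTT
  T.TTT
Step 2: 3 trees catch fire, 2 burn out
  .F.T.
  ..TTT
  .FTTT
  F.TTT
  T.TTT
Step 3: 2 trees catch fire, 3 burn out
  ...T.
  ..TTT
  ..FTT
  ..TTT
  F.TTT
Step 4: 3 trees catch fire, 2 burn out
  ...T.
  ..FTT
  ...FT
  ..FTT
  ..TTT

...T.
..FTT
...FT
..FTT
..TTT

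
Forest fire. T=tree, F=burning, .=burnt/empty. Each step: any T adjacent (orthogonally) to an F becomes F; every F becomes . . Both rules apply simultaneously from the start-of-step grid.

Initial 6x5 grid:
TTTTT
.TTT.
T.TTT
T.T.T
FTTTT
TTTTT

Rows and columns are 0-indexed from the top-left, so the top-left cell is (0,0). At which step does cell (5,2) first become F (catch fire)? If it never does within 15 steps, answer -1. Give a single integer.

Step 1: cell (5,2)='T' (+3 fires, +1 burnt)
Step 2: cell (5,2)='T' (+3 fires, +3 burnt)
Step 3: cell (5,2)='F' (+3 fires, +3 burnt)
  -> target ignites at step 3
Step 4: cell (5,2)='.' (+3 fires, +3 burnt)
Step 5: cell (5,2)='.' (+4 fires, +3 burnt)
Step 6: cell (5,2)='.' (+4 fires, +4 burnt)
Step 7: cell (5,2)='.' (+2 fires, +4 burnt)
Step 8: cell (5,2)='.' (+2 fires, +2 burnt)
Step 9: cell (5,2)='.' (+0 fires, +2 burnt)
  fire out at step 9

3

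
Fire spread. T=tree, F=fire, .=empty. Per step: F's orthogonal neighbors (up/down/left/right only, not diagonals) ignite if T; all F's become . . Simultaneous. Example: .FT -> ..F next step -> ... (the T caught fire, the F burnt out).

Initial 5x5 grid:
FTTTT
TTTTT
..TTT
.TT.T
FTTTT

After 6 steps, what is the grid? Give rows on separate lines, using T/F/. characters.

Step 1: 3 trees catch fire, 2 burn out
  .FTTT
  FTTTT
  ..TTT
  .TT.T
  .FTTT
Step 2: 4 trees catch fire, 3 burn out
  ..FTT
  .FTTT
  ..TTT
  .FT.T
  ..FTT
Step 3: 4 trees catch fire, 4 burn out
  ...FT
  ..FTT
  ..TTT
  ..F.T
  ...FT
Step 4: 4 trees catch fire, 4 burn out
  ....F
  ...FT
  ..FTT
  ....T
  ....F
Step 5: 3 trees catch fire, 4 burn out
  .....
  ....F
  ...FT
  ....F
  .....
Step 6: 1 trees catch fire, 3 burn out
  .....
  .....
  ....F
  .....
  .....

.....
.....
....F
.....
.....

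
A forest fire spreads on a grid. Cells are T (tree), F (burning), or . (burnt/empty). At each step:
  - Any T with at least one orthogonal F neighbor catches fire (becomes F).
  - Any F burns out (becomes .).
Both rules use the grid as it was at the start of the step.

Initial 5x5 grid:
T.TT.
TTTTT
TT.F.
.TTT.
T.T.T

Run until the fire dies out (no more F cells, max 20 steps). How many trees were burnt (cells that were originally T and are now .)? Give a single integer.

Step 1: +2 fires, +1 burnt (F count now 2)
Step 2: +4 fires, +2 burnt (F count now 4)
Step 3: +4 fires, +4 burnt (F count now 4)
Step 4: +2 fires, +4 burnt (F count now 2)
Step 5: +2 fires, +2 burnt (F count now 2)
Step 6: +0 fires, +2 burnt (F count now 0)
Fire out after step 6
Initially T: 16, now '.': 23
Total burnt (originally-T cells now '.'): 14

Answer: 14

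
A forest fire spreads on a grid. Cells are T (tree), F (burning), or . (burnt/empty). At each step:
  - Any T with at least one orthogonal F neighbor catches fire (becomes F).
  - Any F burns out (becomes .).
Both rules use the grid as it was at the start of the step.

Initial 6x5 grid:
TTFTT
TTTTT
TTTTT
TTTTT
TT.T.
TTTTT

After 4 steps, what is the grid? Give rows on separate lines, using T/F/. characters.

Step 1: 3 trees catch fire, 1 burn out
  TF.FT
  TTFTT
  TTTTT
  TTTTT
  TT.T.
  TTTTT
Step 2: 5 trees catch fire, 3 burn out
  F...F
  TF.FT
  TTFTT
  TTTTT
  TT.T.
  TTTTT
Step 3: 5 trees catch fire, 5 burn out
  .....
  F...F
  TF.FT
  TTFTT
  TT.T.
  TTTTT
Step 4: 4 trees catch fire, 5 burn out
  .....
  .....
  F...F
  TF.FT
  TT.T.
  TTTTT

.....
.....
F...F
TF.FT
TT.T.
TTTTT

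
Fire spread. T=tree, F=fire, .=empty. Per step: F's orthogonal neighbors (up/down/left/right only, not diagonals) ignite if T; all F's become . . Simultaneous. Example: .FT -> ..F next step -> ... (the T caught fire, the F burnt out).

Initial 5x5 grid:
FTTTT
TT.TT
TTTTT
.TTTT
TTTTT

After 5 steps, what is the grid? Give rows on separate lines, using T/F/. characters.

Step 1: 2 trees catch fire, 1 burn out
  .FTTT
  FT.TT
  TTTTT
  .TTTT
  TTTTT
Step 2: 3 trees catch fire, 2 burn out
  ..FTT
  .F.TT
  FTTTT
  .TTTT
  TTTTT
Step 3: 2 trees catch fire, 3 burn out
  ...FT
  ...TT
  .FTTT
  .TTTT
  TTTTT
Step 4: 4 trees catch fire, 2 burn out
  ....F
  ...FT
  ..FTT
  .FTTT
  TTTTT
Step 5: 4 trees catch fire, 4 burn out
  .....
  ....F
  ...FT
  ..FTT
  TFTTT

.....
....F
...FT
..FTT
TFTTT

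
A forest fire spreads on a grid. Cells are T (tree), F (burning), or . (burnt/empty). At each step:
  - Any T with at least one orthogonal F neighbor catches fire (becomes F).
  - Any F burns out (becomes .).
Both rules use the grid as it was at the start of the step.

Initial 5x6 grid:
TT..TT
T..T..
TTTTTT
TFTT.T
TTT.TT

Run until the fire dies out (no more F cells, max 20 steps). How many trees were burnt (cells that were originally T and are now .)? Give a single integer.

Answer: 19

Derivation:
Step 1: +4 fires, +1 burnt (F count now 4)
Step 2: +5 fires, +4 burnt (F count now 5)
Step 3: +2 fires, +5 burnt (F count now 2)
Step 4: +3 fires, +2 burnt (F count now 3)
Step 5: +2 fires, +3 burnt (F count now 2)
Step 6: +1 fires, +2 burnt (F count now 1)
Step 7: +1 fires, +1 burnt (F count now 1)
Step 8: +1 fires, +1 burnt (F count now 1)
Step 9: +0 fires, +1 burnt (F count now 0)
Fire out after step 9
Initially T: 21, now '.': 28
Total burnt (originally-T cells now '.'): 19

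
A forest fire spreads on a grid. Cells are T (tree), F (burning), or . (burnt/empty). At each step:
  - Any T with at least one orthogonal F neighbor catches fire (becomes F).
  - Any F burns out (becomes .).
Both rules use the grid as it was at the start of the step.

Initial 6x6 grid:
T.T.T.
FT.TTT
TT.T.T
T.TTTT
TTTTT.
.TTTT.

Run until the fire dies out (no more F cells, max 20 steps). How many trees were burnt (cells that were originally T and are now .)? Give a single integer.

Step 1: +3 fires, +1 burnt (F count now 3)
Step 2: +2 fires, +3 burnt (F count now 2)
Step 3: +1 fires, +2 burnt (F count now 1)
Step 4: +1 fires, +1 burnt (F count now 1)
Step 5: +2 fires, +1 burnt (F count now 2)
Step 6: +3 fires, +2 burnt (F count now 3)
Step 7: +3 fires, +3 burnt (F count now 3)
Step 8: +3 fires, +3 burnt (F count now 3)
Step 9: +2 fires, +3 burnt (F count now 2)
Step 10: +2 fires, +2 burnt (F count now 2)
Step 11: +2 fires, +2 burnt (F count now 2)
Step 12: +0 fires, +2 burnt (F count now 0)
Fire out after step 12
Initially T: 25, now '.': 35
Total burnt (originally-T cells now '.'): 24

Answer: 24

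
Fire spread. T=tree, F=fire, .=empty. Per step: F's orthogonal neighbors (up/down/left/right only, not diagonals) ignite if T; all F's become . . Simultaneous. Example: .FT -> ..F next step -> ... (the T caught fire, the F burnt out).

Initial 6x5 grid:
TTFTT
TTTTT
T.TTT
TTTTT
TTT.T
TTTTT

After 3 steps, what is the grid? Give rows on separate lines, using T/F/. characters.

Step 1: 3 trees catch fire, 1 burn out
  TF.FT
  TTFTT
  T.TTT
  TTTTT
  TTT.T
  TTTTT
Step 2: 5 trees catch fire, 3 burn out
  F...F
  TF.FT
  T.FTT
  TTTTT
  TTT.T
  TTTTT
Step 3: 4 trees catch fire, 5 burn out
  .....
  F...F
  T..FT
  TTFTT
  TTT.T
  TTTTT

.....
F...F
T..FT
TTFTT
TTT.T
TTTTT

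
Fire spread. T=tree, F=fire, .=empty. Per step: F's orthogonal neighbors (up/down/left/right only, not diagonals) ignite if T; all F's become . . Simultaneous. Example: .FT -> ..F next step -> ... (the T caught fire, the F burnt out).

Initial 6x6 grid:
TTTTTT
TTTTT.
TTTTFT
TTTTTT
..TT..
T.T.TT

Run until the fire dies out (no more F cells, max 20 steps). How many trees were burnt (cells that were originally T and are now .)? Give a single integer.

Step 1: +4 fires, +1 burnt (F count now 4)
Step 2: +5 fires, +4 burnt (F count now 5)
Step 3: +6 fires, +5 burnt (F count now 6)
Step 4: +5 fires, +6 burnt (F count now 5)
Step 5: +4 fires, +5 burnt (F count now 4)
Step 6: +1 fires, +4 burnt (F count now 1)
Step 7: +0 fires, +1 burnt (F count now 0)
Fire out after step 7
Initially T: 28, now '.': 33
Total burnt (originally-T cells now '.'): 25

Answer: 25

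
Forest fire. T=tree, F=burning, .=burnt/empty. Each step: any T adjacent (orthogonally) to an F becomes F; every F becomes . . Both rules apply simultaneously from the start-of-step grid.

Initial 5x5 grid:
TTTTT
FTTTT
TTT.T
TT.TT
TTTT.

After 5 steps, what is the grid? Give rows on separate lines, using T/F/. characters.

Step 1: 3 trees catch fire, 1 burn out
  FTTTT
  .FTTT
  FTT.T
  TT.TT
  TTTT.
Step 2: 4 trees catch fire, 3 burn out
  .FTTT
  ..FTT
  .FT.T
  FT.TT
  TTTT.
Step 3: 5 trees catch fire, 4 burn out
  ..FTT
  ...FT
  ..F.T
  .F.TT
  FTTT.
Step 4: 3 trees catch fire, 5 burn out
  ...FT
  ....F
  ....T
  ...TT
  .FTT.
Step 5: 3 trees catch fire, 3 burn out
  ....F
  .....
  ....F
  ...TT
  ..FT.

....F
.....
....F
...TT
..FT.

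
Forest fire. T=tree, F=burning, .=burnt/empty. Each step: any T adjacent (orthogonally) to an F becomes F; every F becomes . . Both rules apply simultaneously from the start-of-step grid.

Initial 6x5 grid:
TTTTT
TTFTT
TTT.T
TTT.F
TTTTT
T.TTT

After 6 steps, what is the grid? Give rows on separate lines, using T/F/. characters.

Step 1: 6 trees catch fire, 2 burn out
  TTFTT
  TF.FT
  TTF.F
  TTT..
  TTTTF
  T.TTT
Step 2: 8 trees catch fire, 6 burn out
  TF.FT
  F...F
  TF...
  TTF..
  TTTF.
  T.TTF
Step 3: 6 trees catch fire, 8 burn out
  F...F
  .....
  F....
  TF...
  TTF..
  T.TF.
Step 4: 3 trees catch fire, 6 burn out
  .....
  .....
  .....
  F....
  TF...
  T.F..
Step 5: 1 trees catch fire, 3 burn out
  .....
  .....
  .....
  .....
  F....
  T....
Step 6: 1 trees catch fire, 1 burn out
  .....
  .....
  .....
  .....
  .....
  F....

.....
.....
.....
.....
.....
F....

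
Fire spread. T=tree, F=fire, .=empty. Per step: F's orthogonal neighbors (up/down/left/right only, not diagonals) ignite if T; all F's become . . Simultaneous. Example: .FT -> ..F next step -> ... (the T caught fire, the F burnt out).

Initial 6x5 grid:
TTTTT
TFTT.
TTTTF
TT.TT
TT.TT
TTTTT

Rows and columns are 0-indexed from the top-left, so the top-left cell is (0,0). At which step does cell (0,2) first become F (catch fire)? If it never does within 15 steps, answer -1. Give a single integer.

Step 1: cell (0,2)='T' (+6 fires, +2 burnt)
Step 2: cell (0,2)='F' (+8 fires, +6 burnt)
  -> target ignites at step 2
Step 3: cell (0,2)='.' (+5 fires, +8 burnt)
Step 4: cell (0,2)='.' (+4 fires, +5 burnt)
Step 5: cell (0,2)='.' (+2 fires, +4 burnt)
Step 6: cell (0,2)='.' (+0 fires, +2 burnt)
  fire out at step 6

2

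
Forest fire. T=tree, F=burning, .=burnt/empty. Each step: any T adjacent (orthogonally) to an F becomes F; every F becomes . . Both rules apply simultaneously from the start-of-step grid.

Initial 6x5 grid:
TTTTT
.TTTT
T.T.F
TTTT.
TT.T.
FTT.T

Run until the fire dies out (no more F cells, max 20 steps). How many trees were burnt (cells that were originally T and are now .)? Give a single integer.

Step 1: +3 fires, +2 burnt (F count now 3)
Step 2: +5 fires, +3 burnt (F count now 5)
Step 3: +4 fires, +5 burnt (F count now 4)
Step 4: +4 fires, +4 burnt (F count now 4)
Step 5: +2 fires, +4 burnt (F count now 2)
Step 6: +2 fires, +2 burnt (F count now 2)
Step 7: +0 fires, +2 burnt (F count now 0)
Fire out after step 7
Initially T: 21, now '.': 29
Total burnt (originally-T cells now '.'): 20

Answer: 20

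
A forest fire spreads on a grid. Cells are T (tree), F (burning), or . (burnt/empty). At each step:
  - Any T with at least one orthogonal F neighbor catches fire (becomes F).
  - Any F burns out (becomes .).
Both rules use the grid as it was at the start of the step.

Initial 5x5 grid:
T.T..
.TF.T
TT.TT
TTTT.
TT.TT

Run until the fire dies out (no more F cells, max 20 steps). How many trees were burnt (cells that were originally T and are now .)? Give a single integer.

Answer: 15

Derivation:
Step 1: +2 fires, +1 burnt (F count now 2)
Step 2: +1 fires, +2 burnt (F count now 1)
Step 3: +2 fires, +1 burnt (F count now 2)
Step 4: +3 fires, +2 burnt (F count now 3)
Step 5: +2 fires, +3 burnt (F count now 2)
Step 6: +2 fires, +2 burnt (F count now 2)
Step 7: +2 fires, +2 burnt (F count now 2)
Step 8: +1 fires, +2 burnt (F count now 1)
Step 9: +0 fires, +1 burnt (F count now 0)
Fire out after step 9
Initially T: 16, now '.': 24
Total burnt (originally-T cells now '.'): 15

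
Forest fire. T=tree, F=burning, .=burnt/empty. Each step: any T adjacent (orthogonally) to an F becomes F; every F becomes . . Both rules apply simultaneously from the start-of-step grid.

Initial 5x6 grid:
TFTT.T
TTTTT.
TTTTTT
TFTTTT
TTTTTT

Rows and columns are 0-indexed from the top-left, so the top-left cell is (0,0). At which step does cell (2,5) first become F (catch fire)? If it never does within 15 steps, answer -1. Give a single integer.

Step 1: cell (2,5)='T' (+7 fires, +2 burnt)
Step 2: cell (2,5)='T' (+8 fires, +7 burnt)
Step 3: cell (2,5)='T' (+4 fires, +8 burnt)
Step 4: cell (2,5)='T' (+4 fires, +4 burnt)
Step 5: cell (2,5)='F' (+2 fires, +4 burnt)
  -> target ignites at step 5
Step 6: cell (2,5)='.' (+0 fires, +2 burnt)
  fire out at step 6

5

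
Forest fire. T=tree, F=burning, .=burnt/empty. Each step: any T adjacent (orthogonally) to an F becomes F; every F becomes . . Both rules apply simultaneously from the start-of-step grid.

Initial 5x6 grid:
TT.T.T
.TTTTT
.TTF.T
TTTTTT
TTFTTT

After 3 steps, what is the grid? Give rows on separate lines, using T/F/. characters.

Step 1: 6 trees catch fire, 2 burn out
  TT.T.T
  .TTFTT
  .TF..T
  TTFFTT
  TF.FTT
Step 2: 8 trees catch fire, 6 burn out
  TT.F.T
  .TF.FT
  .F...T
  TF..FT
  F...FT
Step 3: 5 trees catch fire, 8 burn out
  TT...T
  .F...F
  .....T
  F....F
  .....F

TT...T
.F...F
.....T
F....F
.....F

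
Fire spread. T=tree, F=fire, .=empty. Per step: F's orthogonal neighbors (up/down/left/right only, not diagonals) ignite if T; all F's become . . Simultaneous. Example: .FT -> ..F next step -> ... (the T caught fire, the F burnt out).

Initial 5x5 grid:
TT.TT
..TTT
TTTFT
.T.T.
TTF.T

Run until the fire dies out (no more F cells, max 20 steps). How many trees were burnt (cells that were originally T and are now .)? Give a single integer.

Step 1: +5 fires, +2 burnt (F count now 5)
Step 2: +6 fires, +5 burnt (F count now 6)
Step 3: +2 fires, +6 burnt (F count now 2)
Step 4: +0 fires, +2 burnt (F count now 0)
Fire out after step 4
Initially T: 16, now '.': 22
Total burnt (originally-T cells now '.'): 13

Answer: 13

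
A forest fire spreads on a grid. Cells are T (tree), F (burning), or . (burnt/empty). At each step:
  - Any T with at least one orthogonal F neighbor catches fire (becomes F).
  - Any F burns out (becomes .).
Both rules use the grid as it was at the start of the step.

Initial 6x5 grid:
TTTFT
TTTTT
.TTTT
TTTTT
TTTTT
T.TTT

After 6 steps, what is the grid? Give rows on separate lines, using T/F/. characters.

Step 1: 3 trees catch fire, 1 burn out
  TTF.F
  TTTFT
  .TTTT
  TTTTT
  TTTTT
  T.TTT
Step 2: 4 trees catch fire, 3 burn out
  TF...
  TTF.F
  .TTFT
  TTTTT
  TTTTT
  T.TTT
Step 3: 5 trees catch fire, 4 burn out
  F....
  TF...
  .TF.F
  TTTFT
  TTTTT
  T.TTT
Step 4: 5 trees catch fire, 5 burn out
  .....
  F....
  .F...
  TTF.F
  TTTFT
  T.TTT
Step 5: 4 trees catch fire, 5 burn out
  .....
  .....
  .....
  TF...
  TTF.F
  T.TFT
Step 6: 4 trees catch fire, 4 burn out
  .....
  .....
  .....
  F....
  TF...
  T.F.F

.....
.....
.....
F....
TF...
T.F.F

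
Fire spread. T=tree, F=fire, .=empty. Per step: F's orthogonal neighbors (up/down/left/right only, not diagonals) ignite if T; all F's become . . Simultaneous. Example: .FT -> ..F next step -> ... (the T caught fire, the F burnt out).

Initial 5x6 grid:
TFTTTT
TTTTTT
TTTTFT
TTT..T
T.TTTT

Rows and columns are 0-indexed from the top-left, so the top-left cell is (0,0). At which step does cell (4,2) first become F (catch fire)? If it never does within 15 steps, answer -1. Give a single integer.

Step 1: cell (4,2)='T' (+6 fires, +2 burnt)
Step 2: cell (4,2)='T' (+9 fires, +6 burnt)
Step 3: cell (4,2)='T' (+5 fires, +9 burnt)
Step 4: cell (4,2)='F' (+3 fires, +5 burnt)
  -> target ignites at step 4
Step 5: cell (4,2)='.' (+2 fires, +3 burnt)
Step 6: cell (4,2)='.' (+0 fires, +2 burnt)
  fire out at step 6

4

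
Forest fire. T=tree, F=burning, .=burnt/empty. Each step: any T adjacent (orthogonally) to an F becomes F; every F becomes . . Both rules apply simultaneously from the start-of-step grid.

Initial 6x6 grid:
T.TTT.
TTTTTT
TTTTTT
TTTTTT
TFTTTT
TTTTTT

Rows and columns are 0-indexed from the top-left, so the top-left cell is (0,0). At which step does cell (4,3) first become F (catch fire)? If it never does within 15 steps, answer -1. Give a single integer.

Step 1: cell (4,3)='T' (+4 fires, +1 burnt)
Step 2: cell (4,3)='F' (+6 fires, +4 burnt)
  -> target ignites at step 2
Step 3: cell (4,3)='.' (+6 fires, +6 burnt)
Step 4: cell (4,3)='.' (+6 fires, +6 burnt)
Step 5: cell (4,3)='.' (+6 fires, +6 burnt)
Step 6: cell (4,3)='.' (+3 fires, +6 burnt)
Step 7: cell (4,3)='.' (+2 fires, +3 burnt)
Step 8: cell (4,3)='.' (+0 fires, +2 burnt)
  fire out at step 8

2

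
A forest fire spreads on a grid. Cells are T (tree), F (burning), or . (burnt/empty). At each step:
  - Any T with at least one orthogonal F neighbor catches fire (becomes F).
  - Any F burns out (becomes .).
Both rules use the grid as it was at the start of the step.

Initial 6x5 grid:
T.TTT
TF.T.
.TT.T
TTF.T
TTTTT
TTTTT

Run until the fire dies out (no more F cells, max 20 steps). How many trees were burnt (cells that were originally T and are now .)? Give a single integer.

Answer: 18

Derivation:
Step 1: +5 fires, +2 burnt (F count now 5)
Step 2: +5 fires, +5 burnt (F count now 5)
Step 3: +4 fires, +5 burnt (F count now 4)
Step 4: +3 fires, +4 burnt (F count now 3)
Step 5: +1 fires, +3 burnt (F count now 1)
Step 6: +0 fires, +1 burnt (F count now 0)
Fire out after step 6
Initially T: 22, now '.': 26
Total burnt (originally-T cells now '.'): 18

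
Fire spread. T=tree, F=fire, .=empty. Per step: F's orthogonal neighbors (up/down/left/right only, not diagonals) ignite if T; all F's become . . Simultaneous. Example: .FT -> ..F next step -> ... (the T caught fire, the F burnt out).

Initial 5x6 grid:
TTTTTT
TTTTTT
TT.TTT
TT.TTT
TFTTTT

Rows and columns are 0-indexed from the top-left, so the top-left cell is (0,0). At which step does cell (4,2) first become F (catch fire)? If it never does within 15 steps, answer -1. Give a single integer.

Step 1: cell (4,2)='F' (+3 fires, +1 burnt)
  -> target ignites at step 1
Step 2: cell (4,2)='.' (+3 fires, +3 burnt)
Step 3: cell (4,2)='.' (+4 fires, +3 burnt)
Step 4: cell (4,2)='.' (+6 fires, +4 burnt)
Step 5: cell (4,2)='.' (+5 fires, +6 burnt)
Step 6: cell (4,2)='.' (+3 fires, +5 burnt)
Step 7: cell (4,2)='.' (+2 fires, +3 burnt)
Step 8: cell (4,2)='.' (+1 fires, +2 burnt)
Step 9: cell (4,2)='.' (+0 fires, +1 burnt)
  fire out at step 9

1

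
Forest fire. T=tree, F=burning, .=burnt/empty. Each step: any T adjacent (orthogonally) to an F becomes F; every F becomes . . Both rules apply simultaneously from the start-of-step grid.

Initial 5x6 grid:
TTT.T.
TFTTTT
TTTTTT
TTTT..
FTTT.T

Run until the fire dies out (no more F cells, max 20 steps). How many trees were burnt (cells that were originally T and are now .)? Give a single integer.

Step 1: +6 fires, +2 burnt (F count now 6)
Step 2: +7 fires, +6 burnt (F count now 7)
Step 3: +4 fires, +7 burnt (F count now 4)
Step 4: +4 fires, +4 burnt (F count now 4)
Step 5: +1 fires, +4 burnt (F count now 1)
Step 6: +0 fires, +1 burnt (F count now 0)
Fire out after step 6
Initially T: 23, now '.': 29
Total burnt (originally-T cells now '.'): 22

Answer: 22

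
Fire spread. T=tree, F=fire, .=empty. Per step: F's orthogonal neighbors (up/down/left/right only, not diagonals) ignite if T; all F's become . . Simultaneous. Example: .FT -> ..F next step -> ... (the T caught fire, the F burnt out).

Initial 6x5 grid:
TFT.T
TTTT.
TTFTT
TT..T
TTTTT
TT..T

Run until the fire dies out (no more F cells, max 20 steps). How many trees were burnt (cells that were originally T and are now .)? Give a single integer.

Answer: 21

Derivation:
Step 1: +6 fires, +2 burnt (F count now 6)
Step 2: +5 fires, +6 burnt (F count now 5)
Step 3: +3 fires, +5 burnt (F count now 3)
Step 4: +4 fires, +3 burnt (F count now 4)
Step 5: +3 fires, +4 burnt (F count now 3)
Step 6: +0 fires, +3 burnt (F count now 0)
Fire out after step 6
Initially T: 22, now '.': 29
Total burnt (originally-T cells now '.'): 21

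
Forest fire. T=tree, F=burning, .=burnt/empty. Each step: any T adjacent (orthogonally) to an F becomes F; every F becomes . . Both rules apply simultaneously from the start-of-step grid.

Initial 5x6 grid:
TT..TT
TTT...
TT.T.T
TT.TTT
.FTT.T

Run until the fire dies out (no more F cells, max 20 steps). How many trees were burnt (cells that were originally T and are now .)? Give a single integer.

Answer: 17

Derivation:
Step 1: +2 fires, +1 burnt (F count now 2)
Step 2: +3 fires, +2 burnt (F count now 3)
Step 3: +3 fires, +3 burnt (F count now 3)
Step 4: +5 fires, +3 burnt (F count now 5)
Step 5: +2 fires, +5 burnt (F count now 2)
Step 6: +2 fires, +2 burnt (F count now 2)
Step 7: +0 fires, +2 burnt (F count now 0)
Fire out after step 7
Initially T: 19, now '.': 28
Total burnt (originally-T cells now '.'): 17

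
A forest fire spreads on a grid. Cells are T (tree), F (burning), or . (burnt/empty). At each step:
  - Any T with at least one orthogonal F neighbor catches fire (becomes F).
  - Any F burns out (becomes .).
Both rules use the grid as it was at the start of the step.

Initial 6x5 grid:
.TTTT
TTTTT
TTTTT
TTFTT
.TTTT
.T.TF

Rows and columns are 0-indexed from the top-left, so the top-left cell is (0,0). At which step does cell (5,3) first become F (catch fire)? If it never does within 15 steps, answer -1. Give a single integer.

Step 1: cell (5,3)='F' (+6 fires, +2 burnt)
  -> target ignites at step 1
Step 2: cell (5,3)='.' (+7 fires, +6 burnt)
Step 3: cell (5,3)='.' (+6 fires, +7 burnt)
Step 4: cell (5,3)='.' (+4 fires, +6 burnt)
Step 5: cell (5,3)='.' (+1 fires, +4 burnt)
Step 6: cell (5,3)='.' (+0 fires, +1 burnt)
  fire out at step 6

1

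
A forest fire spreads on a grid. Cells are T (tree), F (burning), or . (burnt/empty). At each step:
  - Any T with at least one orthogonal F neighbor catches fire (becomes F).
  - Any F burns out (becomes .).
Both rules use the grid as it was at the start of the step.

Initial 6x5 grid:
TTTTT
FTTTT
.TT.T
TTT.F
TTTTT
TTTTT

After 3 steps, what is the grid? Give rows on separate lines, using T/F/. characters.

Step 1: 4 trees catch fire, 2 burn out
  FTTTT
  .FTTT
  .TT.F
  TTT..
  TTTTF
  TTTTT
Step 2: 6 trees catch fire, 4 burn out
  .FTTT
  ..FTF
  .FT..
  TTT..
  TTTF.
  TTTTF
Step 3: 7 trees catch fire, 6 burn out
  ..FTF
  ...F.
  ..F..
  TFT..
  TTF..
  TTTF.

..FTF
...F.
..F..
TFT..
TTF..
TTTF.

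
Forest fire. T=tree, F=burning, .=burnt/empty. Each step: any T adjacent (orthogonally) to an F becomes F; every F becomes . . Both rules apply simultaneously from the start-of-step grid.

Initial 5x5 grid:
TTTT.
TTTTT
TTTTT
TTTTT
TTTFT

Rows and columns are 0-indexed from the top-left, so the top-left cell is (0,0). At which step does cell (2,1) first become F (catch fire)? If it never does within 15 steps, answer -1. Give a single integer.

Step 1: cell (2,1)='T' (+3 fires, +1 burnt)
Step 2: cell (2,1)='T' (+4 fires, +3 burnt)
Step 3: cell (2,1)='T' (+5 fires, +4 burnt)
Step 4: cell (2,1)='F' (+5 fires, +5 burnt)
  -> target ignites at step 4
Step 5: cell (2,1)='.' (+3 fires, +5 burnt)
Step 6: cell (2,1)='.' (+2 fires, +3 burnt)
Step 7: cell (2,1)='.' (+1 fires, +2 burnt)
Step 8: cell (2,1)='.' (+0 fires, +1 burnt)
  fire out at step 8

4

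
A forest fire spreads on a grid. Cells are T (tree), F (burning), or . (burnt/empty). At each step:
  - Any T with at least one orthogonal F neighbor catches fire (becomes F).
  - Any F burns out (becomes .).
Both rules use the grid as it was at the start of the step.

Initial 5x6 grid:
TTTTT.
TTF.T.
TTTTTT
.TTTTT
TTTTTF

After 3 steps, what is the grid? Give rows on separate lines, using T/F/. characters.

Step 1: 5 trees catch fire, 2 burn out
  TTFTT.
  TF..T.
  TTFTTT
  .TTTTF
  TTTTF.
Step 2: 9 trees catch fire, 5 burn out
  TF.FT.
  F...T.
  TF.FTF
  .TFTF.
  TTTF..
Step 3: 7 trees catch fire, 9 burn out
  F...F.
  ....T.
  F...F.
  .F.F..
  TTF...

F...F.
....T.
F...F.
.F.F..
TTF...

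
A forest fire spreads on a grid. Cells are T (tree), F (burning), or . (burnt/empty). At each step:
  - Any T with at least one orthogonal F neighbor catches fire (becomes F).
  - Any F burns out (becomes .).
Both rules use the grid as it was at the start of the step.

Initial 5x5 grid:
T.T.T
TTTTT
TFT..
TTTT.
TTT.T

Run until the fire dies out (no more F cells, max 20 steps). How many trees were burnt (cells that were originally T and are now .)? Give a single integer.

Step 1: +4 fires, +1 burnt (F count now 4)
Step 2: +5 fires, +4 burnt (F count now 5)
Step 3: +6 fires, +5 burnt (F count now 6)
Step 4: +1 fires, +6 burnt (F count now 1)
Step 5: +1 fires, +1 burnt (F count now 1)
Step 6: +0 fires, +1 burnt (F count now 0)
Fire out after step 6
Initially T: 18, now '.': 24
Total burnt (originally-T cells now '.'): 17

Answer: 17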